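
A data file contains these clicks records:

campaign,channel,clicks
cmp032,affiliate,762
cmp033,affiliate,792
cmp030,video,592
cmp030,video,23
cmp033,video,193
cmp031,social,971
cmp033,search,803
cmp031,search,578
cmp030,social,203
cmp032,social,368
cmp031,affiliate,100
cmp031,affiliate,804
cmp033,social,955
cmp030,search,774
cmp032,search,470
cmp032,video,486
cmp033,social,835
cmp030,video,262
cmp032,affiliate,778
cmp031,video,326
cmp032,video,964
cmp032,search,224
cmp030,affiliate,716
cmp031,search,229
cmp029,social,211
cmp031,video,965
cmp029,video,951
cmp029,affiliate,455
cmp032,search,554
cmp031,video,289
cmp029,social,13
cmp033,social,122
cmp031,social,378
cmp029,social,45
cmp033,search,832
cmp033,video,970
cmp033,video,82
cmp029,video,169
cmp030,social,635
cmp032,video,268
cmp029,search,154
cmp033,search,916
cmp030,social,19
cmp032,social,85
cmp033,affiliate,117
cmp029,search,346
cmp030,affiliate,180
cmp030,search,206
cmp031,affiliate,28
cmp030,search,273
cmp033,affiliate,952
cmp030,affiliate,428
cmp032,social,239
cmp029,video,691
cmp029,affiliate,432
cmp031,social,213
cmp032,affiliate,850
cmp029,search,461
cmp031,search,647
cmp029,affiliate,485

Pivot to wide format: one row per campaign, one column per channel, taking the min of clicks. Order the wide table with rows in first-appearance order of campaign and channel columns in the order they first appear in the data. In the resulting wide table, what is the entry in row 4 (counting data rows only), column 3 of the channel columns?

213

With rows in first-appearance order of campaign, row 4 is campaign=cmp031. channel columns in first-appearance order: affiliate, video, social, search; column 3 is social.
Long rows with campaign=cmp031, channel=social: min(971, 378, 213) = 213.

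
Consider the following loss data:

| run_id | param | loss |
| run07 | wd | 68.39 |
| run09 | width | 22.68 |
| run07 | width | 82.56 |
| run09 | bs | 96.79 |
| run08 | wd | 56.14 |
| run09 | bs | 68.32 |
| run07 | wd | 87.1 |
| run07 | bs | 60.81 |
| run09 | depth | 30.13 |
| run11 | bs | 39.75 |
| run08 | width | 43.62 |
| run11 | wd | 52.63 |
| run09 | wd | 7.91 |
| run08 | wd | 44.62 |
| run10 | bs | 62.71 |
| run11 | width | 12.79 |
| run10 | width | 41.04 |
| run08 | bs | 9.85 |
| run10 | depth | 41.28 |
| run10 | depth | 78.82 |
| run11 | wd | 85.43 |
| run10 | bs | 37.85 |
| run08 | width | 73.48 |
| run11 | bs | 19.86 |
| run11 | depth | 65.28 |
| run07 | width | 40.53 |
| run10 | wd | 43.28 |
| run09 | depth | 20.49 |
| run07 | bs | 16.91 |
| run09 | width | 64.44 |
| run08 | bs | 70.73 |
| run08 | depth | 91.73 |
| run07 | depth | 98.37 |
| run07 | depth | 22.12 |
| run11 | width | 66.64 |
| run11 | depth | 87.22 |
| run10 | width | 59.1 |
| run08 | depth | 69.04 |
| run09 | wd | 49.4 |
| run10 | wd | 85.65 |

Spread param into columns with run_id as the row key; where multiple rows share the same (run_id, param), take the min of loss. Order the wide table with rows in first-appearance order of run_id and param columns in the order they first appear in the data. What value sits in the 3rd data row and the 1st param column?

44.62

With rows in first-appearance order of run_id, row 3 is run_id=run08. param columns in first-appearance order: wd, width, bs, depth; column 1 is wd.
Long rows with run_id=run08, param=wd: min(56.14, 44.62) = 44.62.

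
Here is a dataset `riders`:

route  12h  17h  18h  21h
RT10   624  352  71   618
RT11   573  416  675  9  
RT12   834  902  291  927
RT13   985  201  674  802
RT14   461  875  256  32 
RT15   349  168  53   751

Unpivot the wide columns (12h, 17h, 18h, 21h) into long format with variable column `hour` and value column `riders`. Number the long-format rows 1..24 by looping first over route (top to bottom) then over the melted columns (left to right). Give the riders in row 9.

834

24 rows total (6 × 4). Row 9: index ⌊(9-1)/4⌋ = 2 into route → RT12; (9-1) mod 4 = 0 into the melted columns → 12h.
So row 9 is (RT12, 12h, 834); riders = 834.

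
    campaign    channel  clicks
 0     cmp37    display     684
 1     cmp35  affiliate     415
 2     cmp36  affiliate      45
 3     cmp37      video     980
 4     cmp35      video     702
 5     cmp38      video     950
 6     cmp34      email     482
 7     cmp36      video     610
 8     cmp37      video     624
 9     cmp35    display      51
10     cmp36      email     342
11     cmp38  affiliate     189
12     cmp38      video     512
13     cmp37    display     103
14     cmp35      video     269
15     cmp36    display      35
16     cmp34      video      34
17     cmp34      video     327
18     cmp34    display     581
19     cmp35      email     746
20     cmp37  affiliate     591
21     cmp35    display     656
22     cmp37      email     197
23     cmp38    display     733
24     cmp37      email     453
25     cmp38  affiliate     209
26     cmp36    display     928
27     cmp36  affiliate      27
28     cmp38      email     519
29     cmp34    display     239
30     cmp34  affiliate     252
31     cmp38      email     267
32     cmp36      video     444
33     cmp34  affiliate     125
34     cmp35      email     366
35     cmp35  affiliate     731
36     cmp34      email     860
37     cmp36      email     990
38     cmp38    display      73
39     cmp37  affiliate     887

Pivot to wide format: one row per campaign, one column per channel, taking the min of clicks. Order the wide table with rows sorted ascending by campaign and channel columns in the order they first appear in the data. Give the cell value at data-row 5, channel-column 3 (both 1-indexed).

512

With rows sorted ascending by campaign, row 5 is campaign=cmp38. channel columns in first-appearance order: display, affiliate, video, email; column 3 is video.
Long rows with campaign=cmp38, channel=video: min(950, 512) = 512.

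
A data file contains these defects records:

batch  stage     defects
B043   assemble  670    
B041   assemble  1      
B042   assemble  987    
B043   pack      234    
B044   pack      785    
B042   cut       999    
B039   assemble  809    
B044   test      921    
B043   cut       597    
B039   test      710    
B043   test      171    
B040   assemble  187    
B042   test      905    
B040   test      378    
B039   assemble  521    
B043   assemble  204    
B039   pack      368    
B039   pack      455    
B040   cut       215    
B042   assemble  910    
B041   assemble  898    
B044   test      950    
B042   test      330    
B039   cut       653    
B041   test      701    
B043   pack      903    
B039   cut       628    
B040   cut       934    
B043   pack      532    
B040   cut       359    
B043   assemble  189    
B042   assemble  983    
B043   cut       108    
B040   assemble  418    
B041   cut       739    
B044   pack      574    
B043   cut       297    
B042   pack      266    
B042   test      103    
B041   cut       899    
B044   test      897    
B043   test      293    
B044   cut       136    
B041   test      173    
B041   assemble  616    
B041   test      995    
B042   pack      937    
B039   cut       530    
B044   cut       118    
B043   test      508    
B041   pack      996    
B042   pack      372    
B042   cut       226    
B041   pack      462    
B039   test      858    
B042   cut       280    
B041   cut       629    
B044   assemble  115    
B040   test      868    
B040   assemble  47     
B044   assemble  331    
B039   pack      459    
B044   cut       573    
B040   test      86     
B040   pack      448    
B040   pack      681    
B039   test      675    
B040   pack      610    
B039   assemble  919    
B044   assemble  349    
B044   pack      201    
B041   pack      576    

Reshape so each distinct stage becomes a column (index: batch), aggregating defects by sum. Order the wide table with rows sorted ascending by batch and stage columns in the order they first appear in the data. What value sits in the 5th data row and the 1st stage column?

With rows sorted ascending by batch, row 5 is batch=B043. stage columns in first-appearance order: assemble, pack, cut, test; column 1 is assemble.
Long rows with batch=B043, stage=assemble: 670 + 204 + 189 = 1063.

1063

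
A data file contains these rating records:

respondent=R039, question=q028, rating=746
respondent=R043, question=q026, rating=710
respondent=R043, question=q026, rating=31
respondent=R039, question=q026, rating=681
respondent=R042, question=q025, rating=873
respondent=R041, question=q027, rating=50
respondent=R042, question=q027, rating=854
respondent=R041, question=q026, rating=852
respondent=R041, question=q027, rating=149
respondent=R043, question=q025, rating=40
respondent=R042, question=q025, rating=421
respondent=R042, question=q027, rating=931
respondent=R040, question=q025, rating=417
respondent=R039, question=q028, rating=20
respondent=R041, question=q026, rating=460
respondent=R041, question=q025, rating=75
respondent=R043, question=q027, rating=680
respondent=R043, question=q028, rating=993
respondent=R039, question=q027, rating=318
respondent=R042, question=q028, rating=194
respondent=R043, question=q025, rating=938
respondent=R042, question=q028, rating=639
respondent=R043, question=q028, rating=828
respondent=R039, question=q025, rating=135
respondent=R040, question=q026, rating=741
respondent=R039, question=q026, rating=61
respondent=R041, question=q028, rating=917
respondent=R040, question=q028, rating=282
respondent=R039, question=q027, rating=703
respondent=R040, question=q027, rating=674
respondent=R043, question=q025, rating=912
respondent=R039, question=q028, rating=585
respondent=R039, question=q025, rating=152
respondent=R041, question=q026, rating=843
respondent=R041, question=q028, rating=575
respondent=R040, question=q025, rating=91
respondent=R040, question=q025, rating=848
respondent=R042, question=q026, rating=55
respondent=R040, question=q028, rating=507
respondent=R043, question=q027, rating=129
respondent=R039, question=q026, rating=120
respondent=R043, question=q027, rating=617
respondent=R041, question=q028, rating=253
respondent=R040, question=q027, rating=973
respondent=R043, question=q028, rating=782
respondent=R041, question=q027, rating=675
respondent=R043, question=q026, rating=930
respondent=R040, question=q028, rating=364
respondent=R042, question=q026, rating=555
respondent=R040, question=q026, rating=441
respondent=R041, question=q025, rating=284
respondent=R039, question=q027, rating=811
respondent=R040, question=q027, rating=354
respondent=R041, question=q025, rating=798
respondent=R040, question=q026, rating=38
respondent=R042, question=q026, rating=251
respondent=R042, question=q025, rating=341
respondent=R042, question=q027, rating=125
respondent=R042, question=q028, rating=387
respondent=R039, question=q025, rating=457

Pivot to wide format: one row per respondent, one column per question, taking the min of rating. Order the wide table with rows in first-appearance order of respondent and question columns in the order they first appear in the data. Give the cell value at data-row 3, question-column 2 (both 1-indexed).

With rows in first-appearance order of respondent, row 3 is respondent=R042. question columns in first-appearance order: q028, q026, q025, q027; column 2 is q026.
Long rows with respondent=R042, question=q026: min(55, 555, 251) = 55.

55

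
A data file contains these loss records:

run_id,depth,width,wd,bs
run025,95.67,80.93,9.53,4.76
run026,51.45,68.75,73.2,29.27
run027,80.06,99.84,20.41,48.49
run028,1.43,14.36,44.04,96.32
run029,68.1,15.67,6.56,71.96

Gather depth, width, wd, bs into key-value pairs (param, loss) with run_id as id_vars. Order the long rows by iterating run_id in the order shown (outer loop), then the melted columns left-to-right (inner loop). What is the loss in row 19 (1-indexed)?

6.56

20 rows total (5 × 4). Row 19: index ⌊(19-1)/4⌋ = 4 into run_id → run029; (19-1) mod 4 = 2 into the melted columns → wd.
So row 19 is (run029, wd, 6.56); loss = 6.56.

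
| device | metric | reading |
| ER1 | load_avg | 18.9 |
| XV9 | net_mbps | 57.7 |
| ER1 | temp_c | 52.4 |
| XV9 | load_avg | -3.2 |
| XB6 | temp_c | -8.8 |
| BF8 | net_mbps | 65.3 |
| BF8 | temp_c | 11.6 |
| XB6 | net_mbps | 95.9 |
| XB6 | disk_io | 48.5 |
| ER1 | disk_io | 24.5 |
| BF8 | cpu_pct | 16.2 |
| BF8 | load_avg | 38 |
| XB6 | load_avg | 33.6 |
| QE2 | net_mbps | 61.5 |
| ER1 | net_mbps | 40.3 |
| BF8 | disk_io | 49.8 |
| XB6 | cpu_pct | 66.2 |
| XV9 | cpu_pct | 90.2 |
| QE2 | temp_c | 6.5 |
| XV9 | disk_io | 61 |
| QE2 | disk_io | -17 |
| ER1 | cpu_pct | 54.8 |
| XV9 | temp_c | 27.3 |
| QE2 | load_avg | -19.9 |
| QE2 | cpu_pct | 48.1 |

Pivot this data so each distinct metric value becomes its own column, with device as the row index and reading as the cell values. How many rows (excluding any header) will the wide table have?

5

5 distinct device values → 5 rows.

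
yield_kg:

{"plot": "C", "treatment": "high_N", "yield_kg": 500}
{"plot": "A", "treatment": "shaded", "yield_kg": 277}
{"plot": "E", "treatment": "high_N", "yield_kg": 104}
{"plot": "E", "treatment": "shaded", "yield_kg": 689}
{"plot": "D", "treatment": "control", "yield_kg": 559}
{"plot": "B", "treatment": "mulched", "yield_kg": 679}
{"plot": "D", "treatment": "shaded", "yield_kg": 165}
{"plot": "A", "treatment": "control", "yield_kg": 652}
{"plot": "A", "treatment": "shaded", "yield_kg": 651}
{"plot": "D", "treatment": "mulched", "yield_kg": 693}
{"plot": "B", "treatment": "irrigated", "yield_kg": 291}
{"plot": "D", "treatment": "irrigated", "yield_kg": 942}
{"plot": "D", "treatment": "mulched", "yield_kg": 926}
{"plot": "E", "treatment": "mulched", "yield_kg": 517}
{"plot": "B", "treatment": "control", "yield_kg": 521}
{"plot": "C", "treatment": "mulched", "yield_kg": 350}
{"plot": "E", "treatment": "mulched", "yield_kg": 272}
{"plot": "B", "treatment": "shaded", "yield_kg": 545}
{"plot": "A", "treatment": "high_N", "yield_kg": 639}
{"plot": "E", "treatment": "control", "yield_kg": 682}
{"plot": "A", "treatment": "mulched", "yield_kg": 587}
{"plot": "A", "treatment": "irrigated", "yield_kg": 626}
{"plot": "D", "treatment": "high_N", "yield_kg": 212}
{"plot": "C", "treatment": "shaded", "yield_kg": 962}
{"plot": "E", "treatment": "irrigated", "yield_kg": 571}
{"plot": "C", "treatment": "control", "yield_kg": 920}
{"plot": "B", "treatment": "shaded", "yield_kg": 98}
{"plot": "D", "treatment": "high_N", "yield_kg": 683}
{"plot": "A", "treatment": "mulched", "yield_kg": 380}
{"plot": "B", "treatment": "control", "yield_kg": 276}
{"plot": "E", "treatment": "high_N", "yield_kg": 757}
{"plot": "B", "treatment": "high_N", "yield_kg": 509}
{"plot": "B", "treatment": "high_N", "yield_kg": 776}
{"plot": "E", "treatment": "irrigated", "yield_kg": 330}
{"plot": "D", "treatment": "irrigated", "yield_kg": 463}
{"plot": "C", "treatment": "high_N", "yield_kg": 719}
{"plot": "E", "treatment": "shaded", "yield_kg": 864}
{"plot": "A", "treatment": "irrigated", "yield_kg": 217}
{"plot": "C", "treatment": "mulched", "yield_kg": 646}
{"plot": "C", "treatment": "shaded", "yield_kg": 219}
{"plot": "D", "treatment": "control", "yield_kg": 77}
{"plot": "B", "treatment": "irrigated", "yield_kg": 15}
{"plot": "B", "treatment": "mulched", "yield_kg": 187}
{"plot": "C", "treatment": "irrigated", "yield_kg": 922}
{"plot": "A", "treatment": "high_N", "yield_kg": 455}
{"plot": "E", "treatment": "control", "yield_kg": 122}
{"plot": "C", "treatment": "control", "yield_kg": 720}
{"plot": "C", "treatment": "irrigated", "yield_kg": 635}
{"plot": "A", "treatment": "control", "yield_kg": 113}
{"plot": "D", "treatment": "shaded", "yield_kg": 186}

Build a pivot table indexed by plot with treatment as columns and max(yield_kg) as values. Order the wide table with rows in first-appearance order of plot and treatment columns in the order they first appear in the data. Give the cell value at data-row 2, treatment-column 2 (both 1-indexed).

651

With rows in first-appearance order of plot, row 2 is plot=A. treatment columns in first-appearance order: high_N, shaded, control, mulched, irrigated; column 2 is shaded.
Long rows with plot=A, treatment=shaded: max(277, 651) = 651.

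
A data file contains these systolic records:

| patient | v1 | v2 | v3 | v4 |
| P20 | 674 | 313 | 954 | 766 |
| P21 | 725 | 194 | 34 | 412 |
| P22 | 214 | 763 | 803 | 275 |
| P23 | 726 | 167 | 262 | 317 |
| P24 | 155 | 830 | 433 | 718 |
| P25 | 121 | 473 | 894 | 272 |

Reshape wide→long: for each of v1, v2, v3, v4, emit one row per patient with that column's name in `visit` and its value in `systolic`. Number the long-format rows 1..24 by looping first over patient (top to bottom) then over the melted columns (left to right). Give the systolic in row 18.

830

24 rows total (6 × 4). Row 18: index ⌊(18-1)/4⌋ = 4 into patient → P24; (18-1) mod 4 = 1 into the melted columns → v2.
So row 18 is (P24, v2, 830); systolic = 830.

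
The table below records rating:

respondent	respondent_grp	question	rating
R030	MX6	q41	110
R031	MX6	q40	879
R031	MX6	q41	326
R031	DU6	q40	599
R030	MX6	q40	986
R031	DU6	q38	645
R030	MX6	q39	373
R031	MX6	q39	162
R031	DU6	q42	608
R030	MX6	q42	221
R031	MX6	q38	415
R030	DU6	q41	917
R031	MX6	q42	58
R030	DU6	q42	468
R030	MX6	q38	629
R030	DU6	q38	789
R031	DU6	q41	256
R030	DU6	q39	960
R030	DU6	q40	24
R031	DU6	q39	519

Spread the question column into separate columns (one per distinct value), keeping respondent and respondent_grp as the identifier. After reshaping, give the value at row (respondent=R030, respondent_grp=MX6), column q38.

629

Wide layout: rows indexed by respondent and respondent_grp, columns are the 5 distinct question values (q41, q40, q38, q39, q42).
Cell (respondent=R030, respondent_grp=MX6, question=q38) draws from the long row where respondent=R030, respondent_grp=MX6 and question=q38, which has rating=629.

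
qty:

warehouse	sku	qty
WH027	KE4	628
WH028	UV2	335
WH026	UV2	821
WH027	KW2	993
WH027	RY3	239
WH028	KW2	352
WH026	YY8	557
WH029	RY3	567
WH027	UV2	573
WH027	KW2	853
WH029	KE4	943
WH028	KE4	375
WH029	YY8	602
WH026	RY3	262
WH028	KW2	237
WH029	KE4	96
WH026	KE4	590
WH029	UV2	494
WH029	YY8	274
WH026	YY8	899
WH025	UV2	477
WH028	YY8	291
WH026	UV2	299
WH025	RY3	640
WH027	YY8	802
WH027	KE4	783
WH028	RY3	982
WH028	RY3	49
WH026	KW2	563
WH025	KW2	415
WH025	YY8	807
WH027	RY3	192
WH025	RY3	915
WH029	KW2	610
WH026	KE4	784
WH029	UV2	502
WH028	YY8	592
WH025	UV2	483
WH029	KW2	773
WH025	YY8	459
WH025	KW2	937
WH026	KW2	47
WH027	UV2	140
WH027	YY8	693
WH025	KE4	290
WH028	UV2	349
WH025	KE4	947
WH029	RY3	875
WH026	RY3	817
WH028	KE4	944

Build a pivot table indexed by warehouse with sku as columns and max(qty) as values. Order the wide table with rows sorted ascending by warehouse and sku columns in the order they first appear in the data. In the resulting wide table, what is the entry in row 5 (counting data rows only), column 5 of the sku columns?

602

With rows sorted ascending by warehouse, row 5 is warehouse=WH029. sku columns in first-appearance order: KE4, UV2, KW2, RY3, YY8; column 5 is YY8.
Long rows with warehouse=WH029, sku=YY8: max(602, 274) = 602.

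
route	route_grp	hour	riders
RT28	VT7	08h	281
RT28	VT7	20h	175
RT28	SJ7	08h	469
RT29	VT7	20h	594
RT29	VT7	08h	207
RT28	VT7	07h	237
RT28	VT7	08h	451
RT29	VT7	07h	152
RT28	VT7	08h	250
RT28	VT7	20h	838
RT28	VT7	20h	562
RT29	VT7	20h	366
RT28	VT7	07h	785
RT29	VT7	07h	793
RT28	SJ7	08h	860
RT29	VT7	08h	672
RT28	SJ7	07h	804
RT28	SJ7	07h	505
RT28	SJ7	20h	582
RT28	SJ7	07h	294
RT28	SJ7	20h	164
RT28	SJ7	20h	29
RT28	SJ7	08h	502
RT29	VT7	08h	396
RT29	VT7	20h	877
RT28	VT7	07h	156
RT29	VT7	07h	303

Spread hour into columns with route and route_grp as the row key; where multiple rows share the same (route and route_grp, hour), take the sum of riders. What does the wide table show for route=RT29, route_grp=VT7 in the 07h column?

1248

Rows with route=RT29, route_grp=VT7 and hour=07h: riders values are 152, 793, 303.
152 + 793 + 303 = 1248.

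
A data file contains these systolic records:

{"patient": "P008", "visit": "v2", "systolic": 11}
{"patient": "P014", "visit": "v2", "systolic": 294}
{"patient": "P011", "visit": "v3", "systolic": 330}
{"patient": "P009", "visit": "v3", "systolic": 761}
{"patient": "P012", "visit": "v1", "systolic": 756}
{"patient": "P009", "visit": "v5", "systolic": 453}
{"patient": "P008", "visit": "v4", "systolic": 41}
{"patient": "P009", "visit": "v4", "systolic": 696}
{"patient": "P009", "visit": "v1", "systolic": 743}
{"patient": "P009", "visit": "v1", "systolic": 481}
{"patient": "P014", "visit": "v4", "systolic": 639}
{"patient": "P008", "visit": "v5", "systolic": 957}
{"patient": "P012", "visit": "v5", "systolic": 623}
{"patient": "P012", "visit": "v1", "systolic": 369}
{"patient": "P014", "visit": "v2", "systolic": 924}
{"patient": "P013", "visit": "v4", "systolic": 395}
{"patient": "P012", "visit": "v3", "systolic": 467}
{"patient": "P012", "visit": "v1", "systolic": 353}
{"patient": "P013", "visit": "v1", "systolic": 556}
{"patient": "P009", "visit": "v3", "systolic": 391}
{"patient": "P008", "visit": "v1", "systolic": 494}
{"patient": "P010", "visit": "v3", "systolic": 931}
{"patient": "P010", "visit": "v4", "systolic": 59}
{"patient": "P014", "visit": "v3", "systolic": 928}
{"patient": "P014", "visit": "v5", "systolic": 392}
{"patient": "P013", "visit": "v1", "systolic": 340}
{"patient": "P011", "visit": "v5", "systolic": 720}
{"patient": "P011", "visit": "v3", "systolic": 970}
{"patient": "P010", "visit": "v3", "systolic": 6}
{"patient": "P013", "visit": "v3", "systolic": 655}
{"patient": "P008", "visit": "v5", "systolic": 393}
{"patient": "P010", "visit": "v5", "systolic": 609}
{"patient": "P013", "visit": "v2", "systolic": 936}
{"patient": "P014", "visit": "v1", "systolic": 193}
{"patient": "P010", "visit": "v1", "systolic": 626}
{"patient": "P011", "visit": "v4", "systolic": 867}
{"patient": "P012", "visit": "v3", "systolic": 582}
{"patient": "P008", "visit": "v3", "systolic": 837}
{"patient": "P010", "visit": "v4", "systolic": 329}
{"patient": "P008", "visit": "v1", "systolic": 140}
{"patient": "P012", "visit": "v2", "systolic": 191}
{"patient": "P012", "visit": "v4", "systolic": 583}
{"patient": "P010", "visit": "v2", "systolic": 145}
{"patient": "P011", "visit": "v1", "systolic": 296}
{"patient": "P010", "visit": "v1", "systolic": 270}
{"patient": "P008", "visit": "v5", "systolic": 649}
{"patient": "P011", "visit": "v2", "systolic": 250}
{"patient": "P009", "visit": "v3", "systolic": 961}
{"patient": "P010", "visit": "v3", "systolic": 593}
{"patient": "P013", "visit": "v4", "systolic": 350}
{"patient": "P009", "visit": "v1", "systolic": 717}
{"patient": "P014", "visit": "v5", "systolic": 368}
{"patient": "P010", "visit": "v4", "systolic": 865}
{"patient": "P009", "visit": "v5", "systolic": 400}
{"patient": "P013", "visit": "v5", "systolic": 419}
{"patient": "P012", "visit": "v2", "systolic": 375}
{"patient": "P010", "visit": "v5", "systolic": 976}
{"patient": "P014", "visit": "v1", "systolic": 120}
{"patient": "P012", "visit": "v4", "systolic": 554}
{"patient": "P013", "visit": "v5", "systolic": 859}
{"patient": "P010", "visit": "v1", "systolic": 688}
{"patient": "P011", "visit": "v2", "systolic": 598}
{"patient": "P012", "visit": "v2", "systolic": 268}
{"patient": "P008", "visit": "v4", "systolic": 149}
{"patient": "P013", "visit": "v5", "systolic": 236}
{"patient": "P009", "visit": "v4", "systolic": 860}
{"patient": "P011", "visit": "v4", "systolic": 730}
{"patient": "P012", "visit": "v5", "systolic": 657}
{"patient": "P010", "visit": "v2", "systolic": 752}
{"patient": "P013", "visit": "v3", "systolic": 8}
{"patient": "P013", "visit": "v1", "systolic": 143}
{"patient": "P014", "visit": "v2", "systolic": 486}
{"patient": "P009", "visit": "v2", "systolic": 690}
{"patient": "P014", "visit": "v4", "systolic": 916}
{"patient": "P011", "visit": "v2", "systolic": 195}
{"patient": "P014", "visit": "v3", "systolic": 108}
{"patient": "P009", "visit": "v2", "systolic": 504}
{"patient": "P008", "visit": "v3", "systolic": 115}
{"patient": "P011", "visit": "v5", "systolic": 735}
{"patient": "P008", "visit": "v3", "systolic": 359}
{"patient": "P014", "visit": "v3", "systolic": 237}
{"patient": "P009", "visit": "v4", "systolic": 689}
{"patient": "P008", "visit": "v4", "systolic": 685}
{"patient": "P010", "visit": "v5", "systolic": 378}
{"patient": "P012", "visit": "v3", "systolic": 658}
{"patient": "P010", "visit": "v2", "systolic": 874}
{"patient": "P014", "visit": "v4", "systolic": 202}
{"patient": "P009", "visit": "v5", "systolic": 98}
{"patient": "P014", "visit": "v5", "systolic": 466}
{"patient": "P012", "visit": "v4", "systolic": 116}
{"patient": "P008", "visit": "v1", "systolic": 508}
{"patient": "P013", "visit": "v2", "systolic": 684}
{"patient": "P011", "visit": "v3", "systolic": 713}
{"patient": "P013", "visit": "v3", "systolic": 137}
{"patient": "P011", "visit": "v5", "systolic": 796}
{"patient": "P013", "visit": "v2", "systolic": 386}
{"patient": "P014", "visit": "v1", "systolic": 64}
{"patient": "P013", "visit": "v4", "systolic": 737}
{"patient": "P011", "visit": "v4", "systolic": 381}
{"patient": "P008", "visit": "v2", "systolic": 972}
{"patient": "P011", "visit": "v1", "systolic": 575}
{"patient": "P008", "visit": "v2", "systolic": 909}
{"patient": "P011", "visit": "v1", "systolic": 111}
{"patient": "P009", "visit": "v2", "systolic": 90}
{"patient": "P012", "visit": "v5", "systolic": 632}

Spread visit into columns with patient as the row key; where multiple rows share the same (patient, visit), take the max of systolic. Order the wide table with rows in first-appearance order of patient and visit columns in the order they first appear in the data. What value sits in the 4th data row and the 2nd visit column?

961

With rows in first-appearance order of patient, row 4 is patient=P009. visit columns in first-appearance order: v2, v3, v1, v5, v4; column 2 is v3.
Long rows with patient=P009, visit=v3: max(761, 391, 961) = 961.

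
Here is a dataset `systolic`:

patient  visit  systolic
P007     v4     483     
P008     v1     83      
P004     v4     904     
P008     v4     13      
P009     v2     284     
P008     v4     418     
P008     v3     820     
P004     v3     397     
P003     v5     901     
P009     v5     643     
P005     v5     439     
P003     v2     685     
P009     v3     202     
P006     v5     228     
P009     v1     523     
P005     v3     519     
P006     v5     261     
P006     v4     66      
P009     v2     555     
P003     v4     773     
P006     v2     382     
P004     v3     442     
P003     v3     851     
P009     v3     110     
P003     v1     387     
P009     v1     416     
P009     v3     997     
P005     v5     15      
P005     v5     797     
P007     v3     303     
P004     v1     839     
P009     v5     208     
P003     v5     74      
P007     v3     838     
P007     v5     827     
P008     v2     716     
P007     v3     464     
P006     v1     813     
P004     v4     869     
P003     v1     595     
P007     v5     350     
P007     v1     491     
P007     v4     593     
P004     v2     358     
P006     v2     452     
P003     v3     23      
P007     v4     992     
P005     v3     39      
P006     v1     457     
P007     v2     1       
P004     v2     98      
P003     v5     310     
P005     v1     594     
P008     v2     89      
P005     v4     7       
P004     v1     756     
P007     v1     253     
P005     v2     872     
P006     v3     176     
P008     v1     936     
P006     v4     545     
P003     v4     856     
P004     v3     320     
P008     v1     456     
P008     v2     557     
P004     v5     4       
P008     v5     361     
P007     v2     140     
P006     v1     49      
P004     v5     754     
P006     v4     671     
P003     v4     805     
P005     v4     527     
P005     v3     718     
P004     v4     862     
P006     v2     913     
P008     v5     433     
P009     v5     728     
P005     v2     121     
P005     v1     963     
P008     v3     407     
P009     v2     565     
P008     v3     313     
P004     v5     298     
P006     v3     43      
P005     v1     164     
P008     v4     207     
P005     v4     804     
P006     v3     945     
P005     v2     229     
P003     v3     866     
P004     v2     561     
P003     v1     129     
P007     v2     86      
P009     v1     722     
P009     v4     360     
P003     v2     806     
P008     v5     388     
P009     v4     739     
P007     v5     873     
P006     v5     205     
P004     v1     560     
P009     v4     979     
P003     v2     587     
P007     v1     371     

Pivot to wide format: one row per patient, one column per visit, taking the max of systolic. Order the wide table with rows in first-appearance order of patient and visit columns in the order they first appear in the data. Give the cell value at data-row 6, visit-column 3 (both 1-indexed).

With rows in first-appearance order of patient, row 6 is patient=P005. visit columns in first-appearance order: v4, v1, v2, v3, v5; column 3 is v2.
Long rows with patient=P005, visit=v2: max(872, 121, 229) = 872.

872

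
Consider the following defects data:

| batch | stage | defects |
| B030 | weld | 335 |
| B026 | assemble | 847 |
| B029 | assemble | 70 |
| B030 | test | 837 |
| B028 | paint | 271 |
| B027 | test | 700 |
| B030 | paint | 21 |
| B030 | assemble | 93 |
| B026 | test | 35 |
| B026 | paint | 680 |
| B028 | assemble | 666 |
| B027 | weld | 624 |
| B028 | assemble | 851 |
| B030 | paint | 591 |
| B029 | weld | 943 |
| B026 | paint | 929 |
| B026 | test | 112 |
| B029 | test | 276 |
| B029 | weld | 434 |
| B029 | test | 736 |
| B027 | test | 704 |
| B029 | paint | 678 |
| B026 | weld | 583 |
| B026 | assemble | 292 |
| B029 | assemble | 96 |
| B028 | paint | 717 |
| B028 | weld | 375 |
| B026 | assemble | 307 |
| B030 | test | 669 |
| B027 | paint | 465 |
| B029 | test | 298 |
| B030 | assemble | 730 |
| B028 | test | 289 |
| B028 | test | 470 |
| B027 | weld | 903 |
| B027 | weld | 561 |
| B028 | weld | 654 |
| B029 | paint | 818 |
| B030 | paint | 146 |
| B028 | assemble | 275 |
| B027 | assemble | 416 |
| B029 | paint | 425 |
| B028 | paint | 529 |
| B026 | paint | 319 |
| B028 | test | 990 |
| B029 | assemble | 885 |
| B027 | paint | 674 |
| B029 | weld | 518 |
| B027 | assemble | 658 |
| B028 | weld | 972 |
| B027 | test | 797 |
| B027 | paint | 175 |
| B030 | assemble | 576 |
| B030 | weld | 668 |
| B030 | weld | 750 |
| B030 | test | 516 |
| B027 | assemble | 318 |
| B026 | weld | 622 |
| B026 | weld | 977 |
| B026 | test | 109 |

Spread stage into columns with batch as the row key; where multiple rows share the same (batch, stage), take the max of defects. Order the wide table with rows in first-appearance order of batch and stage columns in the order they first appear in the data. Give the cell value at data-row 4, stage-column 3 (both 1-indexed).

With rows in first-appearance order of batch, row 4 is batch=B028. stage columns in first-appearance order: weld, assemble, test, paint; column 3 is test.
Long rows with batch=B028, stage=test: max(289, 470, 990) = 990.

990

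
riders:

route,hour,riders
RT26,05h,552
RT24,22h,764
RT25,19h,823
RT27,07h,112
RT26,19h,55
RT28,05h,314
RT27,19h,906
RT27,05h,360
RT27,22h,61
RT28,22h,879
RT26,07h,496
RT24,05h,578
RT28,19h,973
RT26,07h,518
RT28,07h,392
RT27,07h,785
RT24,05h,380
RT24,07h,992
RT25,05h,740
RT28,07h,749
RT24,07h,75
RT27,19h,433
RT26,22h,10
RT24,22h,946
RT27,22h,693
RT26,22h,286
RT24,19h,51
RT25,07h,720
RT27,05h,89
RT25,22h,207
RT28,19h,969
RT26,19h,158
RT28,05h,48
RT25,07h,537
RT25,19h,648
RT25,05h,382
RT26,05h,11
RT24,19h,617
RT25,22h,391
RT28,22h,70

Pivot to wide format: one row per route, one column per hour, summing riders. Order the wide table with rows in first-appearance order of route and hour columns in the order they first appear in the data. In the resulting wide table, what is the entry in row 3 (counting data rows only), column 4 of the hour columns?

With rows in first-appearance order of route, row 3 is route=RT25. hour columns in first-appearance order: 05h, 22h, 19h, 07h; column 4 is 07h.
Long rows with route=RT25, hour=07h: 720 + 537 = 1257.

1257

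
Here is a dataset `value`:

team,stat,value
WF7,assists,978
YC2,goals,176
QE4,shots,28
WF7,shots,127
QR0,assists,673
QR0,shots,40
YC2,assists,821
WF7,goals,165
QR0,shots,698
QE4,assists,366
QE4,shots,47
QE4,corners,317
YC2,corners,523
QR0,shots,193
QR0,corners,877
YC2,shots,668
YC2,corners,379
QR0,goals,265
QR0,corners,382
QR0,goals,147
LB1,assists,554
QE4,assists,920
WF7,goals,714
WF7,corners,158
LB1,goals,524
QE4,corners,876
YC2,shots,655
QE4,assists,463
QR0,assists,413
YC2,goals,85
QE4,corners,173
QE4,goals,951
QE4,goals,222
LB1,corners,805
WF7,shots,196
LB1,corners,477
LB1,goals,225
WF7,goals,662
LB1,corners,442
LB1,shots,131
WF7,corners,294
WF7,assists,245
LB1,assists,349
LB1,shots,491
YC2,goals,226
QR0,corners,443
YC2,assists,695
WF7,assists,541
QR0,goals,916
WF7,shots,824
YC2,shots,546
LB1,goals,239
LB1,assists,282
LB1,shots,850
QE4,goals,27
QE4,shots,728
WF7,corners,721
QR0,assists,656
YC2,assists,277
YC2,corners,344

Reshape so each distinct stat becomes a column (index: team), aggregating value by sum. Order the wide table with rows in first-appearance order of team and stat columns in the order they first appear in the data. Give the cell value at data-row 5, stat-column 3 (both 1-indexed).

1472

With rows in first-appearance order of team, row 5 is team=LB1. stat columns in first-appearance order: assists, goals, shots, corners; column 3 is shots.
Long rows with team=LB1, stat=shots: 131 + 491 + 850 = 1472.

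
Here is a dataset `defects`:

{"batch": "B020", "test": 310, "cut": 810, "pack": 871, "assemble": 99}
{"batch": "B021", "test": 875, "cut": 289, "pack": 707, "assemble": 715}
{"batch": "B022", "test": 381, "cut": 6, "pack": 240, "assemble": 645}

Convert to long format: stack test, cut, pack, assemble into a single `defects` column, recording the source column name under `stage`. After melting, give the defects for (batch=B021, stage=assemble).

Unpivoting turns each (batch, wide-column) pair into one long row.
The wide cell at row B021, column assemble holds 715, so the long row (B021, assemble) has defects=715.

715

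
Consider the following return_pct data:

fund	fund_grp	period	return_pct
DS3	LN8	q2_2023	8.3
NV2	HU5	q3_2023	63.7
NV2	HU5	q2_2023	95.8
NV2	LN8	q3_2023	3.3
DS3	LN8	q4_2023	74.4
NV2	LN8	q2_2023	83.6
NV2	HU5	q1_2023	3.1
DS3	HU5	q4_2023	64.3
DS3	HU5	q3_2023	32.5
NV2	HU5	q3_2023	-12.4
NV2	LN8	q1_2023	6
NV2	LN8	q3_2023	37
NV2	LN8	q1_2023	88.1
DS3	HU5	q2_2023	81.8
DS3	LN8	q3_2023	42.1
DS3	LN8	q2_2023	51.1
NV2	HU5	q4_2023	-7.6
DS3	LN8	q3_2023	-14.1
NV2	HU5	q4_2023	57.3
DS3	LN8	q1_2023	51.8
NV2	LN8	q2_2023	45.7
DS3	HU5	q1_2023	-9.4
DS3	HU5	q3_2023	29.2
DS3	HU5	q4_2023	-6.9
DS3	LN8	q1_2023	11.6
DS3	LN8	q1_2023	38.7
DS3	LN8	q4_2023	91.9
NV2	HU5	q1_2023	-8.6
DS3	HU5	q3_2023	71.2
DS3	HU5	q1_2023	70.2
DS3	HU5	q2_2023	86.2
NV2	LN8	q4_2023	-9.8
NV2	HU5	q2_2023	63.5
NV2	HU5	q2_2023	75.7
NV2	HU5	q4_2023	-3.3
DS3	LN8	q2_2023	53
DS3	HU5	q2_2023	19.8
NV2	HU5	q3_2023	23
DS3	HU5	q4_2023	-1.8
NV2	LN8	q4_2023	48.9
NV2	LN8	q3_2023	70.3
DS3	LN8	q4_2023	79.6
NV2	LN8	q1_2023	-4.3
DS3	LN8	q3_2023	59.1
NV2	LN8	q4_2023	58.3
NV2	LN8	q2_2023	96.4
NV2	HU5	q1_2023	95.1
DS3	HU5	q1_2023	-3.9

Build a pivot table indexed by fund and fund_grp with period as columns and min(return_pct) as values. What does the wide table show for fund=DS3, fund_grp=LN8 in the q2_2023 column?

Rows with fund=DS3, fund_grp=LN8 and period=q2_2023: return_pct values are 8.3, 51.1, 53.
min(8.3, 51.1, 53) = 8.3.

8.3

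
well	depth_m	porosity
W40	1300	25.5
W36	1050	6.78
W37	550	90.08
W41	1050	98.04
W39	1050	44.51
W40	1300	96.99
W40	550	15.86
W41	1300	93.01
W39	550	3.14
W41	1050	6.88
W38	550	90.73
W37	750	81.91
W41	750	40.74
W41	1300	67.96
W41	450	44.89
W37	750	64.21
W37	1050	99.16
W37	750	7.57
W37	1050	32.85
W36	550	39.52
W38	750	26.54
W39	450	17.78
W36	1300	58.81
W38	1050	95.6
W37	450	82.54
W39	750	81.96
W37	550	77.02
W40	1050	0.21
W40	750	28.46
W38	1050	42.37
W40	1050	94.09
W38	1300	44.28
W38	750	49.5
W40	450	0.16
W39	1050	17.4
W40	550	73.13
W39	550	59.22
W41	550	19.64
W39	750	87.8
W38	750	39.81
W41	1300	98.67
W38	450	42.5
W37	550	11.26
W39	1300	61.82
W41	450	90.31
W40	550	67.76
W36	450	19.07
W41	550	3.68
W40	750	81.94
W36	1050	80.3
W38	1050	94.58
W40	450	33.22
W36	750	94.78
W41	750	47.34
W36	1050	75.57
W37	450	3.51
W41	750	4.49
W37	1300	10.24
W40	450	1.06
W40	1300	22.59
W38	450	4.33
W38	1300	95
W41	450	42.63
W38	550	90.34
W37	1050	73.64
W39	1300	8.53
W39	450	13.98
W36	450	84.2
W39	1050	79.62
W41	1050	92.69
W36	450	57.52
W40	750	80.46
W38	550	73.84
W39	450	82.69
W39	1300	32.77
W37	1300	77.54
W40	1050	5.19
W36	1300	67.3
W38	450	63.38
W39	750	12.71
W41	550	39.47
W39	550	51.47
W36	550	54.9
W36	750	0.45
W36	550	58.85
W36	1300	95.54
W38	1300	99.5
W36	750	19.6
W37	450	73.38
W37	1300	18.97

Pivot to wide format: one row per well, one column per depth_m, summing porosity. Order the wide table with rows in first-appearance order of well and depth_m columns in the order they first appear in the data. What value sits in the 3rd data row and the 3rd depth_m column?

178.36

With rows in first-appearance order of well, row 3 is well=W37. depth_m columns in first-appearance order: 1300, 1050, 550, 750, 450; column 3 is 550.
Long rows with well=W37, depth_m=550: 90.08 + 77.02 + 11.26 = 178.36.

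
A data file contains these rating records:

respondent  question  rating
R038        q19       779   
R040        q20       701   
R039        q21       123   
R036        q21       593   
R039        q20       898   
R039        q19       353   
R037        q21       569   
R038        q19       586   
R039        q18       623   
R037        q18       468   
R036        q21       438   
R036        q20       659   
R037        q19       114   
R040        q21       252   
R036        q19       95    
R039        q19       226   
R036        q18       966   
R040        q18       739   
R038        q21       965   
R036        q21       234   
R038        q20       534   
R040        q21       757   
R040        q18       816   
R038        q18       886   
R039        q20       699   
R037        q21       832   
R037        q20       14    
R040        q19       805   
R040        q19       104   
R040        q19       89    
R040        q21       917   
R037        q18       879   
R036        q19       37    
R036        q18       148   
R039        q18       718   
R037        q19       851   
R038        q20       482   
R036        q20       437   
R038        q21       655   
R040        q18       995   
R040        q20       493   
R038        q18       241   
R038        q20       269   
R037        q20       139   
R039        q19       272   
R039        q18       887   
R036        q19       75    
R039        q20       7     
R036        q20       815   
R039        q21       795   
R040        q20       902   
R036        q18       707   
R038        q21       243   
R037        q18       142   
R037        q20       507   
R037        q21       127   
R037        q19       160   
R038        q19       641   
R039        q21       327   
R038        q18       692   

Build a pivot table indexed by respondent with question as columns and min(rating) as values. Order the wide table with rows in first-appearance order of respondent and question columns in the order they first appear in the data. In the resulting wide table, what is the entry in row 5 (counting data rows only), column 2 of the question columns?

14

With rows in first-appearance order of respondent, row 5 is respondent=R037. question columns in first-appearance order: q19, q20, q21, q18; column 2 is q20.
Long rows with respondent=R037, question=q20: min(14, 139, 507) = 14.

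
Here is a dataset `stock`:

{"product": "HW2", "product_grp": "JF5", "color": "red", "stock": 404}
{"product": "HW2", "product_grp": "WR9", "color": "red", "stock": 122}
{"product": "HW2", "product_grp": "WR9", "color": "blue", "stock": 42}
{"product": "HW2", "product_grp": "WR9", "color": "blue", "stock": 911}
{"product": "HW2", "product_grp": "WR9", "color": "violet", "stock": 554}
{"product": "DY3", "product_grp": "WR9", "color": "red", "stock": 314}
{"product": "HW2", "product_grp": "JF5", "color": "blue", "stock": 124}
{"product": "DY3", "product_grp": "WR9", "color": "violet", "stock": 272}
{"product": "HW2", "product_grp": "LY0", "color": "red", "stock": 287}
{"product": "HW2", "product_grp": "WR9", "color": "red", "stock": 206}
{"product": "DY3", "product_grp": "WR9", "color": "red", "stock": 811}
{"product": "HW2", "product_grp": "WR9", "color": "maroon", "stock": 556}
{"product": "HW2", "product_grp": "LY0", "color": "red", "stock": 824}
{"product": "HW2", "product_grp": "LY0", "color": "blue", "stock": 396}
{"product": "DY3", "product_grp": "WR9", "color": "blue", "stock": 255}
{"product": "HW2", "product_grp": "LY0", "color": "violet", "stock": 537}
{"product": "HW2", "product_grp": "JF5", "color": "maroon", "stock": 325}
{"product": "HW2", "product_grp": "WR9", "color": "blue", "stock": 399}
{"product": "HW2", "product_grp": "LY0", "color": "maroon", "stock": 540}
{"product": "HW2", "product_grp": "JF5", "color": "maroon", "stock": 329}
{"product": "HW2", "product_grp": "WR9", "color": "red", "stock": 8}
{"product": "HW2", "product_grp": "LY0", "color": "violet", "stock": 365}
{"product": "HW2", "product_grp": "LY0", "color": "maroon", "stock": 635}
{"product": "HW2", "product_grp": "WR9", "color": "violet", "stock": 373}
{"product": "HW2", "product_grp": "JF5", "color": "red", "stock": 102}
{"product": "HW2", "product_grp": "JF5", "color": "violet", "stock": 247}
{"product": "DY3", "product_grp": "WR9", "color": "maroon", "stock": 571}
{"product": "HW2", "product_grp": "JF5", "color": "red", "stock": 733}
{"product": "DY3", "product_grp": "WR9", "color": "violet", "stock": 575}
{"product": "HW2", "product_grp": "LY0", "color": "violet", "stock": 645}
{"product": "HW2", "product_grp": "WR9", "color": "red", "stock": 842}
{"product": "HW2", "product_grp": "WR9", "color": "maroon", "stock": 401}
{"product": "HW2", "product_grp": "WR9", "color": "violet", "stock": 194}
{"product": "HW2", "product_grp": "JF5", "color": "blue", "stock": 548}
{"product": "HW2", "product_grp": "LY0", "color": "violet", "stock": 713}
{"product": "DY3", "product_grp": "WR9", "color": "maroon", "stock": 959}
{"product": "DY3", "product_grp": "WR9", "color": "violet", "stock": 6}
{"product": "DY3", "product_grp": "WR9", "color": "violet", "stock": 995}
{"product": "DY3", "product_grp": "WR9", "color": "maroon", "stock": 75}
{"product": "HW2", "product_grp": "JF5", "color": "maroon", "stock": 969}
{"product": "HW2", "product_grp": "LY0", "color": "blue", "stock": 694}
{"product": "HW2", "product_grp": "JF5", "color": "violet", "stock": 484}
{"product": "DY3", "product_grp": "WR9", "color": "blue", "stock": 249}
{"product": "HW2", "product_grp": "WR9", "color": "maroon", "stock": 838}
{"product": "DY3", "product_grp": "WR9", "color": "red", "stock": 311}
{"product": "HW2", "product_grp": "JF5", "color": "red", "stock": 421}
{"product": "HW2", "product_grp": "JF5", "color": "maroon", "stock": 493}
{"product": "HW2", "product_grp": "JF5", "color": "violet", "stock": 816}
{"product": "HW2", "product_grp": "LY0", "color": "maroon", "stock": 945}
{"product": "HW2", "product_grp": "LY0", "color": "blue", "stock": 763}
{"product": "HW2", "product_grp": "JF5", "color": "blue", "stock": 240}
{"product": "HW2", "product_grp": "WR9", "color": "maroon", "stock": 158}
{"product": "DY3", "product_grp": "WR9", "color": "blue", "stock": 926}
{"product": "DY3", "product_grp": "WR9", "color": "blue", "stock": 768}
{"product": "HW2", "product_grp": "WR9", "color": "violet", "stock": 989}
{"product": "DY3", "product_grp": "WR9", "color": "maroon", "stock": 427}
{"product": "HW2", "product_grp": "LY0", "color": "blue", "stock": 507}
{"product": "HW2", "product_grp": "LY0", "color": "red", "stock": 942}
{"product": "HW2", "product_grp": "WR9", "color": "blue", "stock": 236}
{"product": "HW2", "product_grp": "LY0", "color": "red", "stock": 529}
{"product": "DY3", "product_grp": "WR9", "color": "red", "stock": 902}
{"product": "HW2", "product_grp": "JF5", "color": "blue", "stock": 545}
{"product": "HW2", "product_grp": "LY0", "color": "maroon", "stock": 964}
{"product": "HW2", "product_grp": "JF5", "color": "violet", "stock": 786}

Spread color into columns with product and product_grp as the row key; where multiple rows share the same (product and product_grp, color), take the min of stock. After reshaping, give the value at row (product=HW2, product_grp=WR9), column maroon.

Rows with product=HW2, product_grp=WR9 and color=maroon: stock values are 556, 401, 838, 158.
min(556, 401, 838, 158) = 158.

158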